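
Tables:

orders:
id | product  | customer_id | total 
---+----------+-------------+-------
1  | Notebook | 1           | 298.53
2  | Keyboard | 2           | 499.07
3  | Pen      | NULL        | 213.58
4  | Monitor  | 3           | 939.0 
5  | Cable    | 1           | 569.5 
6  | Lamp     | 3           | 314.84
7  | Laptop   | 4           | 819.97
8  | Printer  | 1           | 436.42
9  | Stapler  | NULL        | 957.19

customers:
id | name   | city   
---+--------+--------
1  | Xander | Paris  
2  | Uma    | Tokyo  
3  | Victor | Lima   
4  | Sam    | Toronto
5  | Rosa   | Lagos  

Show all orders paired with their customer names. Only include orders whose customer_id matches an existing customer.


INNER JOIN keeps only orders rows whose customer_id matches an id in customers. Walk through each order:
  - order 1 (Notebook): customer_id=1 -> matches Xander
  - order 2 (Keyboard): customer_id=2 -> matches Uma
  - order 3 (Pen): customer_id=NULL, no match -> dropped
  - order 4 (Monitor): customer_id=3 -> matches Victor
  - order 5 (Cable): customer_id=1 -> matches Xander
  - order 6 (Lamp): customer_id=3 -> matches Victor
  - order 7 (Laptop): customer_id=4 -> matches Sam
  - order 8 (Printer): customer_id=1 -> matches Xander
  - order 9 (Stapler): customer_id=NULL, no match -> dropped
So 2 of 9 rows are dropped.

SQL:
SELECT a.product, b.name AS customer
FROM orders a
INNER JOIN customers b ON a.customer_id = b.id

Result:
product  | customer
---------+---------
Notebook | Xander  
Keyboard | Uma     
Monitor  | Victor  
Cable    | Xander  
Lamp     | Victor  
Laptop   | Sam     
Printer  | Xander  


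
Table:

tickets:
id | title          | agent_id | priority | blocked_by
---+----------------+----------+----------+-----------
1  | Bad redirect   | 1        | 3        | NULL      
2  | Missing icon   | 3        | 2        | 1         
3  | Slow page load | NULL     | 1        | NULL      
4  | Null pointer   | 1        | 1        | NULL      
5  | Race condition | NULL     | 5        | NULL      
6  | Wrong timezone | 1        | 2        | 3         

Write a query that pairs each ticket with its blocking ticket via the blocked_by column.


This is a self-join: tickets is joined to a second copy of itself, matching each row's blocked_by to another row's id. Use LEFT JOIN so rows with blocked_by=NULL are kept.
  - ticket 1 (Bad redirect): blocked_by=NULL -> NULL
  - ticket 2 (Missing icon): blocked_by=1 -> Bad redirect
  - ticket 3 (Slow page load): blocked_by=NULL -> NULL
  - ticket 4 (Null pointer): blocked_by=NULL -> NULL
  - ticket 5 (Race condition): blocked_by=NULL -> NULL
  - ticket 6 (Wrong timezone): blocked_by=3 -> Slow page load

SQL:
SELECT a.title AS item, b.title AS blocked_by
FROM tickets a
LEFT JOIN tickets b ON a.blocked_by = b.id

Result:
item           | blocked_by    
---------------+---------------
Bad redirect   | NULL          
Missing icon   | Bad redirect  
Slow page load | NULL          
Null pointer   | NULL          
Race condition | NULL          
Wrong timezone | Slow page load


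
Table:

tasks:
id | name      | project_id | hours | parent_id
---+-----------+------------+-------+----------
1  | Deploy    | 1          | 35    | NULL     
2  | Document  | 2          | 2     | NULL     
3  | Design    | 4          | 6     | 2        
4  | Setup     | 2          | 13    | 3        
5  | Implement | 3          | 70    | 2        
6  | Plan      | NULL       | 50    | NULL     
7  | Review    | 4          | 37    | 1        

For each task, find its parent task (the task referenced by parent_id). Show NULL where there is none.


This is a self-join: tasks is joined to a second copy of itself, matching each row's parent_id to another row's id. Use LEFT JOIN so rows with parent_id=NULL are kept.
  - task 1 (Deploy): parent_id=NULL -> NULL
  - task 2 (Document): parent_id=NULL -> NULL
  - task 3 (Design): parent_id=2 -> Document
  - task 4 (Setup): parent_id=3 -> Design
  - task 5 (Implement): parent_id=2 -> Document
  - task 6 (Plan): parent_id=NULL -> NULL
  - task 7 (Review): parent_id=1 -> Deploy

SQL:
SELECT a.name AS item, b.name AS parent
FROM tasks a
LEFT JOIN tasks b ON a.parent_id = b.id

Result:
item      | parent  
----------+---------
Deploy    | NULL    
Document  | NULL    
Design    | Document
Setup     | Design  
Implement | Document
Plan      | NULL    
Review    | Deploy  


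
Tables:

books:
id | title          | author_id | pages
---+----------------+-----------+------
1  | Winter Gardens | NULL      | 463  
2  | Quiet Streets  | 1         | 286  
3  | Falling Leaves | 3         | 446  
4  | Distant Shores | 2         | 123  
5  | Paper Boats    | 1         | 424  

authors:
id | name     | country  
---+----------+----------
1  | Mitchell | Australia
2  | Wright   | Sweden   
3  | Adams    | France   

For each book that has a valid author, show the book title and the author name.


INNER JOIN keeps only books rows whose author_id matches an id in authors. Walk through each book:
  - book 1 (Winter Gardens): author_id=NULL, no match -> dropped
  - book 2 (Quiet Streets): author_id=1 -> matches Mitchell
  - book 3 (Falling Leaves): author_id=3 -> matches Adams
  - book 4 (Distant Shores): author_id=2 -> matches Wright
  - book 5 (Paper Boats): author_id=1 -> matches Mitchell
So 1 of 5 rows is dropped.

SQL:
SELECT a.title, b.name AS author
FROM books a
INNER JOIN authors b ON a.author_id = b.id

Result:
title          | author  
---------------+---------
Quiet Streets  | Mitchell
Falling Leaves | Adams   
Distant Shores | Wright  
Paper Boats    | Mitchell


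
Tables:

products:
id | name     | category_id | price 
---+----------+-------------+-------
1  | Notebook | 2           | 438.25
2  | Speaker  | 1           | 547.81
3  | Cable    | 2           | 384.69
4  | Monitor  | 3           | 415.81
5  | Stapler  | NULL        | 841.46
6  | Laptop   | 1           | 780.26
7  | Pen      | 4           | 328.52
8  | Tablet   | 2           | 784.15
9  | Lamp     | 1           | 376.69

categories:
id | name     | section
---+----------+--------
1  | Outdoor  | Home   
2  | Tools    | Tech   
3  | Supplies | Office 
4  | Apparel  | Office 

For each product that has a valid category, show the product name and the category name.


INNER JOIN keeps only products rows whose category_id matches an id in categories. Walk through each product:
  - product 1 (Notebook): category_id=2 -> matches Tools
  - product 2 (Speaker): category_id=1 -> matches Outdoor
  - product 3 (Cable): category_id=2 -> matches Tools
  - product 4 (Monitor): category_id=3 -> matches Supplies
  - product 5 (Stapler): category_id=NULL, no match -> dropped
  - product 6 (Laptop): category_id=1 -> matches Outdoor
  - product 7 (Pen): category_id=4 -> matches Apparel
  - product 8 (Tablet): category_id=2 -> matches Tools
  - product 9 (Lamp): category_id=1 -> matches Outdoor
So 1 of 9 rows is dropped.

SQL:
SELECT a.name, b.name AS category
FROM products a
INNER JOIN categories b ON a.category_id = b.id

Result:
name     | category
---------+---------
Notebook | Tools   
Speaker  | Outdoor 
Cable    | Tools   
Monitor  | Supplies
Laptop   | Outdoor 
Pen      | Apparel 
Tablet   | Tools   
Lamp     | Outdoor 


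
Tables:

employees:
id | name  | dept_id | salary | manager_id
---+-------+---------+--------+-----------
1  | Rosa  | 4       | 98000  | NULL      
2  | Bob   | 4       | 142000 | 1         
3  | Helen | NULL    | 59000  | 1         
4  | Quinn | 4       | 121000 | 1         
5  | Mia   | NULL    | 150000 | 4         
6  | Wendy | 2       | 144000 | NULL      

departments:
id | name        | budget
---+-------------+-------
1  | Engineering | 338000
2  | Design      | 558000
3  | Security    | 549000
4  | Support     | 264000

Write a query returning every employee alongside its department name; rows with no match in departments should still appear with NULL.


LEFT JOIN keeps every row from employees (the left table); where dept_id has no match in departments, the department columns become NULL. Walk through each employee:
  - employee 1 (Rosa): dept_id=4 -> matches Support
  - employee 2 (Bob): dept_id=4 -> matches Support
  - employee 3 (Helen): dept_id=NULL, no match -> kept with NULL
  - employee 4 (Quinn): dept_id=4 -> matches Support
  - employee 5 (Mia): dept_id=NULL, no match -> kept with NULL
  - employee 6 (Wendy): dept_id=2 -> matches Design
All 6 rows appear; 2 have NULL department.

SQL:
SELECT a.name, b.name AS department
FROM employees a
LEFT JOIN departments b ON a.dept_id = b.id

Result:
name  | department
------+-----------
Rosa  | Support   
Bob   | Support   
Helen | NULL      
Quinn | Support   
Mia   | NULL      
Wendy | Design    


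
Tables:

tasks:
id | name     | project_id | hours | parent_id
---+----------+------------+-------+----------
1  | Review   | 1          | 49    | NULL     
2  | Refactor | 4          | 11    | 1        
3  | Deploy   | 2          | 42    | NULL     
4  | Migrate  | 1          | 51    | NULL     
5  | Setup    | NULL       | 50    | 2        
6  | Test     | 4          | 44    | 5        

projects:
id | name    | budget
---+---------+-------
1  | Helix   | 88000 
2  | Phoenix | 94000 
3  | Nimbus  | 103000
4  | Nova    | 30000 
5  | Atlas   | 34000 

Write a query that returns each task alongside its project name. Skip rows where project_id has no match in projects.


INNER JOIN keeps only tasks rows whose project_id matches an id in projects. Walk through each task:
  - task 1 (Review): project_id=1 -> matches Helix
  - task 2 (Refactor): project_id=4 -> matches Nova
  - task 3 (Deploy): project_id=2 -> matches Phoenix
  - task 4 (Migrate): project_id=1 -> matches Helix
  - task 5 (Setup): project_id=NULL, no match -> dropped
  - task 6 (Test): project_id=4 -> matches Nova
So 1 of 6 rows is dropped.

SQL:
SELECT a.name, b.name AS project
FROM tasks a
INNER JOIN projects b ON a.project_id = b.id

Result:
name     | project
---------+--------
Review   | Helix  
Refactor | Nova   
Deploy   | Phoenix
Migrate  | Helix  
Test     | Nova   


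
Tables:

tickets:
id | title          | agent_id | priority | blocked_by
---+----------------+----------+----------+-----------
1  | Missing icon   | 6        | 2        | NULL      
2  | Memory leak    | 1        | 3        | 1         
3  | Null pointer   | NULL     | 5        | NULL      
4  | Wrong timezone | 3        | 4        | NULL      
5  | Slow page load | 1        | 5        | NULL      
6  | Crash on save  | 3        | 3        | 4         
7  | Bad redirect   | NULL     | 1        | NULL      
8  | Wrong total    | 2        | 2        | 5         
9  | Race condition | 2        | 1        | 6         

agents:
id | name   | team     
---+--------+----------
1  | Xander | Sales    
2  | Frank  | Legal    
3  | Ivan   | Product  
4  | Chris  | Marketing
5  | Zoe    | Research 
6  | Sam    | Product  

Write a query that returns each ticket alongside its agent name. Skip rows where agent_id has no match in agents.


INNER JOIN keeps only tickets rows whose agent_id matches an id in agents. Walk through each ticket:
  - ticket 1 (Missing icon): agent_id=6 -> matches Sam
  - ticket 2 (Memory leak): agent_id=1 -> matches Xander
  - ticket 3 (Null pointer): agent_id=NULL, no match -> dropped
  - ticket 4 (Wrong timezone): agent_id=3 -> matches Ivan
  - ticket 5 (Slow page load): agent_id=1 -> matches Xander
  - ticket 6 (Crash on save): agent_id=3 -> matches Ivan
  - ticket 7 (Bad redirect): agent_id=NULL, no match -> dropped
  - ticket 8 (Wrong total): agent_id=2 -> matches Frank
  - ticket 9 (Race condition): agent_id=2 -> matches Frank
So 2 of 9 rows are dropped.

SQL:
SELECT a.title, b.name AS agent
FROM tickets a
INNER JOIN agents b ON a.agent_id = b.id

Result:
title          | agent 
---------------+-------
Missing icon   | Sam   
Memory leak    | Xander
Wrong timezone | Ivan  
Slow page load | Xander
Crash on save  | Ivan  
Wrong total    | Frank 
Race condition | Frank 


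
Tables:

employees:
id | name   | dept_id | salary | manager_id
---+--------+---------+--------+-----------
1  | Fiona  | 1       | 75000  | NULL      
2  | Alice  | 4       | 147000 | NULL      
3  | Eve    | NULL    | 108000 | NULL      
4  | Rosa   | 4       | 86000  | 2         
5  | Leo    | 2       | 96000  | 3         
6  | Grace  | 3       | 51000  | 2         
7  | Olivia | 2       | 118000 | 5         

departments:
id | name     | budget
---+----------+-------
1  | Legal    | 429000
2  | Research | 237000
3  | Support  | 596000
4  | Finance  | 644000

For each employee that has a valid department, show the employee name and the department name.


INNER JOIN keeps only employees rows whose dept_id matches an id in departments. Walk through each employee:
  - employee 1 (Fiona): dept_id=1 -> matches Legal
  - employee 2 (Alice): dept_id=4 -> matches Finance
  - employee 3 (Eve): dept_id=NULL, no match -> dropped
  - employee 4 (Rosa): dept_id=4 -> matches Finance
  - employee 5 (Leo): dept_id=2 -> matches Research
  - employee 6 (Grace): dept_id=3 -> matches Support
  - employee 7 (Olivia): dept_id=2 -> matches Research
So 1 of 7 rows is dropped.

SQL:
SELECT a.name, b.name AS department
FROM employees a
INNER JOIN departments b ON a.dept_id = b.id

Result:
name   | department
-------+-----------
Fiona  | Legal     
Alice  | Finance   
Rosa   | Finance   
Leo    | Research  
Grace  | Support   
Olivia | Research  


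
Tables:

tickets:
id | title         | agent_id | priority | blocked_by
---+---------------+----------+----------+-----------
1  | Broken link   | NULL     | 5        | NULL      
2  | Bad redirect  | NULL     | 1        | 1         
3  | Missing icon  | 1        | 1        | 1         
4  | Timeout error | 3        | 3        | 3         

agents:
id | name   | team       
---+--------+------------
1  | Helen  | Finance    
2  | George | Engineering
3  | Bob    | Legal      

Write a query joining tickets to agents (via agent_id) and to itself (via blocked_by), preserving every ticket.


Two LEFT JOINs from the same base table tickets: one to agents via agent_id, one to tickets itself via blocked_by. Both are LEFT so every ticket is preserved.
Match against agents:
  - ticket 1 (Broken link): agent_id=NULL, no match -> kept with NULL
  - ticket 2 (Bad redirect): agent_id=NULL, no match -> kept with NULL
  - ticket 3 (Missing icon): agent_id=1 -> matches Helen
  - ticket 4 (Timeout error): agent_id=3 -> matches Bob
Match against tickets (self):
  - ticket 1 (Broken link): blocked_by=NULL -> NULL
  - ticket 2 (Bad redirect): blocked_by=1 -> Broken link
  - ticket 3 (Missing icon): blocked_by=1 -> Broken link
  - ticket 4 (Timeout error): blocked_by=3 -> Missing icon

SQL:
SELECT a.title, b.name AS agent, c.title AS blocked_by
FROM tickets a
LEFT JOIN agents b ON a.agent_id = b.id
LEFT JOIN tickets c ON a.blocked_by = c.id

Result:
title         | agent | blocked_by  
--------------+-------+-------------
Broken link   | NULL  | NULL        
Bad redirect  | NULL  | Broken link 
Missing icon  | Helen | Broken link 
Timeout error | Bob   | Missing icon


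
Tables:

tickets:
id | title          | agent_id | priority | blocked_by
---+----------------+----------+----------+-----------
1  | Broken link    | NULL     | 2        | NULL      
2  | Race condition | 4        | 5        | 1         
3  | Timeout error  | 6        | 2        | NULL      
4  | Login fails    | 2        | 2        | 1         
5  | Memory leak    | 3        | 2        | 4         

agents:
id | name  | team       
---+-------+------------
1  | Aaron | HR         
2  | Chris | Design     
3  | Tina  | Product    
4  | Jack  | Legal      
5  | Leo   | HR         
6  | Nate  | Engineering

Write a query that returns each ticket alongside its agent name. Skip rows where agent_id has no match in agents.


INNER JOIN keeps only tickets rows whose agent_id matches an id in agents. Walk through each ticket:
  - ticket 1 (Broken link): agent_id=NULL, no match -> dropped
  - ticket 2 (Race condition): agent_id=4 -> matches Jack
  - ticket 3 (Timeout error): agent_id=6 -> matches Nate
  - ticket 4 (Login fails): agent_id=2 -> matches Chris
  - ticket 5 (Memory leak): agent_id=3 -> matches Tina
So 1 of 5 rows is dropped.

SQL:
SELECT a.title, b.name AS agent
FROM tickets a
INNER JOIN agents b ON a.agent_id = b.id

Result:
title          | agent
---------------+------
Race condition | Jack 
Timeout error  | Nate 
Login fails    | Chris
Memory leak    | Tina 


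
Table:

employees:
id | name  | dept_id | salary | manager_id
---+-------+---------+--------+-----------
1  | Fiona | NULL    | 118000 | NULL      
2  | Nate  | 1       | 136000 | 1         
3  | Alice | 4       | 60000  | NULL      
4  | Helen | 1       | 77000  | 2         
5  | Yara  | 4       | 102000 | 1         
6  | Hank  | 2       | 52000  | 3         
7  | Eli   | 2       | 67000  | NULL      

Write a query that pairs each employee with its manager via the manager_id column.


This is a self-join: employees is joined to a second copy of itself, matching each row's manager_id to another row's id. Use LEFT JOIN so rows with manager_id=NULL are kept.
  - employee 1 (Fiona): manager_id=NULL -> NULL
  - employee 2 (Nate): manager_id=1 -> Fiona
  - employee 3 (Alice): manager_id=NULL -> NULL
  - employee 4 (Helen): manager_id=2 -> Nate
  - employee 5 (Yara): manager_id=1 -> Fiona
  - employee 6 (Hank): manager_id=3 -> Alice
  - employee 7 (Eli): manager_id=NULL -> NULL

SQL:
SELECT a.name AS item, b.name AS manager
FROM employees a
LEFT JOIN employees b ON a.manager_id = b.id

Result:
item  | manager
------+--------
Fiona | NULL   
Nate  | Fiona  
Alice | NULL   
Helen | Nate   
Yara  | Fiona  
Hank  | Alice  
Eli   | NULL   


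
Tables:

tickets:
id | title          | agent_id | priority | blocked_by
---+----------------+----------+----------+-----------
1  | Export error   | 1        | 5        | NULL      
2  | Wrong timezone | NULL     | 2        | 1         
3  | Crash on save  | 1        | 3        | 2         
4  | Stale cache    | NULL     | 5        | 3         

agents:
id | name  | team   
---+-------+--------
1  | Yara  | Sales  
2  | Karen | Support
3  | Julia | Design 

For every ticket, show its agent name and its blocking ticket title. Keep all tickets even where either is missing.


Two LEFT JOINs from the same base table tickets: one to agents via agent_id, one to tickets itself via blocked_by. Both are LEFT so every ticket is preserved.
Match against agents:
  - ticket 1 (Export error): agent_id=1 -> matches Yara
  - ticket 2 (Wrong timezone): agent_id=NULL, no match -> kept with NULL
  - ticket 3 (Crash on save): agent_id=1 -> matches Yara
  - ticket 4 (Stale cache): agent_id=NULL, no match -> kept with NULL
Match against tickets (self):
  - ticket 1 (Export error): blocked_by=NULL -> NULL
  - ticket 2 (Wrong timezone): blocked_by=1 -> Export error
  - ticket 3 (Crash on save): blocked_by=2 -> Wrong timezone
  - ticket 4 (Stale cache): blocked_by=3 -> Crash on save

SQL:
SELECT a.title, b.name AS agent, c.title AS blocked_by
FROM tickets a
LEFT JOIN agents b ON a.agent_id = b.id
LEFT JOIN tickets c ON a.blocked_by = c.id

Result:
title          | agent | blocked_by    
---------------+-------+---------------
Export error   | Yara  | NULL          
Wrong timezone | NULL  | Export error  
Crash on save  | Yara  | Wrong timezone
Stale cache    | NULL  | Crash on save 


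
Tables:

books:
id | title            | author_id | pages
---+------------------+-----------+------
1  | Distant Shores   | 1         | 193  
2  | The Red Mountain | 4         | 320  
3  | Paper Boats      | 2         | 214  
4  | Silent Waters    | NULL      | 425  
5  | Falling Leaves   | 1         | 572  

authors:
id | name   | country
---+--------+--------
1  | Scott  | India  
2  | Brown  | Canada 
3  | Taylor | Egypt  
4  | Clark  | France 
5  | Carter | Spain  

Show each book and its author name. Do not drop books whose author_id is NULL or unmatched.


LEFT JOIN keeps every row from books (the left table); where author_id has no match in authors, the author columns become NULL. Walk through each book:
  - book 1 (Distant Shores): author_id=1 -> matches Scott
  - book 2 (The Red Mountain): author_id=4 -> matches Clark
  - book 3 (Paper Boats): author_id=2 -> matches Brown
  - book 4 (Silent Waters): author_id=NULL, no match -> kept with NULL
  - book 5 (Falling Leaves): author_id=1 -> matches Scott
All 5 rows appear; 1 has NULL author.

SQL:
SELECT a.title, b.name AS author
FROM books a
LEFT JOIN authors b ON a.author_id = b.id

Result:
title            | author
-----------------+-------
Distant Shores   | Scott 
The Red Mountain | Clark 
Paper Boats      | Brown 
Silent Waters    | NULL  
Falling Leaves   | Scott 


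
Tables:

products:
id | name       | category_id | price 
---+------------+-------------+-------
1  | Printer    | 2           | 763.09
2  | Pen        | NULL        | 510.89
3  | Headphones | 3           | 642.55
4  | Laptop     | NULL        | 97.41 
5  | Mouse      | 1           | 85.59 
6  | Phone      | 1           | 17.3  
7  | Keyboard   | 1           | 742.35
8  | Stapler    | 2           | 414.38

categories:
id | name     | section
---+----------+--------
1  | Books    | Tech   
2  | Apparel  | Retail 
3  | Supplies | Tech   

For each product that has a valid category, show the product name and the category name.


INNER JOIN keeps only products rows whose category_id matches an id in categories. Walk through each product:
  - product 1 (Printer): category_id=2 -> matches Apparel
  - product 2 (Pen): category_id=NULL, no match -> dropped
  - product 3 (Headphones): category_id=3 -> matches Supplies
  - product 4 (Laptop): category_id=NULL, no match -> dropped
  - product 5 (Mouse): category_id=1 -> matches Books
  - product 6 (Phone): category_id=1 -> matches Books
  - product 7 (Keyboard): category_id=1 -> matches Books
  - product 8 (Stapler): category_id=2 -> matches Apparel
So 2 of 8 rows are dropped.

SQL:
SELECT a.name, b.name AS category
FROM products a
INNER JOIN categories b ON a.category_id = b.id

Result:
name       | category
-----------+---------
Printer    | Apparel 
Headphones | Supplies
Mouse      | Books   
Phone      | Books   
Keyboard   | Books   
Stapler    | Apparel 


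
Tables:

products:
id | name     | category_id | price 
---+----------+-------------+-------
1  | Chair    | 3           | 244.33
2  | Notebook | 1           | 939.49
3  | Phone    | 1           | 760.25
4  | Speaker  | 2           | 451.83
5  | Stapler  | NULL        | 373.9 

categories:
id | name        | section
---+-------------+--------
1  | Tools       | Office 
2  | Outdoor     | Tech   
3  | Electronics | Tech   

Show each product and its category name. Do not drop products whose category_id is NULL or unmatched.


LEFT JOIN keeps every row from products (the left table); where category_id has no match in categories, the category columns become NULL. Walk through each product:
  - product 1 (Chair): category_id=3 -> matches Electronics
  - product 2 (Notebook): category_id=1 -> matches Tools
  - product 3 (Phone): category_id=1 -> matches Tools
  - product 4 (Speaker): category_id=2 -> matches Outdoor
  - product 5 (Stapler): category_id=NULL, no match -> kept with NULL
All 5 rows appear; 1 has NULL category.

SQL:
SELECT a.name, b.name AS category
FROM products a
LEFT JOIN categories b ON a.category_id = b.id

Result:
name     | category   
---------+------------
Chair    | Electronics
Notebook | Tools      
Phone    | Tools      
Speaker  | Outdoor    
Stapler  | NULL       


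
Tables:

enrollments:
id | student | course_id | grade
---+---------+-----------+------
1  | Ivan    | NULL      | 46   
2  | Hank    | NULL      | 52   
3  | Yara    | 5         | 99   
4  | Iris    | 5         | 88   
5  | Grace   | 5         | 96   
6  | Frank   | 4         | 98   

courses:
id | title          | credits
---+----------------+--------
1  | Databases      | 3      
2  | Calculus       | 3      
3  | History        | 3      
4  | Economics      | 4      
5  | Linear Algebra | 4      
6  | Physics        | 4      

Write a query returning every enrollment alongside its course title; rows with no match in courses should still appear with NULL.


LEFT JOIN keeps every row from enrollments (the left table); where course_id has no match in courses, the course columns become NULL. Walk through each enrollment:
  - enrollment 1 (Ivan): course_id=NULL, no match -> kept with NULL
  - enrollment 2 (Hank): course_id=NULL, no match -> kept with NULL
  - enrollment 3 (Yara): course_id=5 -> matches Linear Algebra
  - enrollment 4 (Iris): course_id=5 -> matches Linear Algebra
  - enrollment 5 (Grace): course_id=5 -> matches Linear Algebra
  - enrollment 6 (Frank): course_id=4 -> matches Economics
All 6 rows appear; 2 have NULL course.

SQL:
SELECT a.student, b.title AS course
FROM enrollments a
LEFT JOIN courses b ON a.course_id = b.id

Result:
student | course        
--------+---------------
Ivan    | NULL          
Hank    | NULL          
Yara    | Linear Algebra
Iris    | Linear Algebra
Grace   | Linear Algebra
Frank   | Economics     


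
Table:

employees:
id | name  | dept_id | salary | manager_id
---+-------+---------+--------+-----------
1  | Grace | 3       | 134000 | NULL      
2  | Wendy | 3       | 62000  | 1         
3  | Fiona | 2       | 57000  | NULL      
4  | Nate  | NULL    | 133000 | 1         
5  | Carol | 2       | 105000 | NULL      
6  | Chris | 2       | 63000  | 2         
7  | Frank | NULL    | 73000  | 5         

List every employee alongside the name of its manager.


This is a self-join: employees is joined to a second copy of itself, matching each row's manager_id to another row's id. Use LEFT JOIN so rows with manager_id=NULL are kept.
  - employee 1 (Grace): manager_id=NULL -> NULL
  - employee 2 (Wendy): manager_id=1 -> Grace
  - employee 3 (Fiona): manager_id=NULL -> NULL
  - employee 4 (Nate): manager_id=1 -> Grace
  - employee 5 (Carol): manager_id=NULL -> NULL
  - employee 6 (Chris): manager_id=2 -> Wendy
  - employee 7 (Frank): manager_id=5 -> Carol

SQL:
SELECT a.name AS item, b.name AS manager
FROM employees a
LEFT JOIN employees b ON a.manager_id = b.id

Result:
item  | manager
------+--------
Grace | NULL   
Wendy | Grace  
Fiona | NULL   
Nate  | Grace  
Carol | NULL   
Chris | Wendy  
Frank | Carol  


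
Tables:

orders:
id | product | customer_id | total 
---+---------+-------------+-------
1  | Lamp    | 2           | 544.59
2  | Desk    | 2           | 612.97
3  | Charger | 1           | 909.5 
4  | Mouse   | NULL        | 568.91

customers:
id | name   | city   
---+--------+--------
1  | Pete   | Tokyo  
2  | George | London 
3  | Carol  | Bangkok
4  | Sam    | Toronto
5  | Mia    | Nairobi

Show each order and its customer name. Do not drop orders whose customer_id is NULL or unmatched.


LEFT JOIN keeps every row from orders (the left table); where customer_id has no match in customers, the customer columns become NULL. Walk through each order:
  - order 1 (Lamp): customer_id=2 -> matches George
  - order 2 (Desk): customer_id=2 -> matches George
  - order 3 (Charger): customer_id=1 -> matches Pete
  - order 4 (Mouse): customer_id=NULL, no match -> kept with NULL
All 4 rows appear; 1 has NULL customer.

SQL:
SELECT a.product, b.name AS customer
FROM orders a
LEFT JOIN customers b ON a.customer_id = b.id

Result:
product | customer
--------+---------
Lamp    | George  
Desk    | George  
Charger | Pete    
Mouse   | NULL    


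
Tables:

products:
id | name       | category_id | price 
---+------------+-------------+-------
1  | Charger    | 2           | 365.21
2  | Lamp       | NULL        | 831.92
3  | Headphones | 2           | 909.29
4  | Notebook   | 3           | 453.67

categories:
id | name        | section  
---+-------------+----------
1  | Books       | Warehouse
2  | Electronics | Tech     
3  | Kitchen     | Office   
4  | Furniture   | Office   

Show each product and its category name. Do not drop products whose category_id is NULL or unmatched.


LEFT JOIN keeps every row from products (the left table); where category_id has no match in categories, the category columns become NULL. Walk through each product:
  - product 1 (Charger): category_id=2 -> matches Electronics
  - product 2 (Lamp): category_id=NULL, no match -> kept with NULL
  - product 3 (Headphones): category_id=2 -> matches Electronics
  - product 4 (Notebook): category_id=3 -> matches Kitchen
All 4 rows appear; 1 has NULL category.

SQL:
SELECT a.name, b.name AS category
FROM products a
LEFT JOIN categories b ON a.category_id = b.id

Result:
name       | category   
-----------+------------
Charger    | Electronics
Lamp       | NULL       
Headphones | Electronics
Notebook   | Kitchen    


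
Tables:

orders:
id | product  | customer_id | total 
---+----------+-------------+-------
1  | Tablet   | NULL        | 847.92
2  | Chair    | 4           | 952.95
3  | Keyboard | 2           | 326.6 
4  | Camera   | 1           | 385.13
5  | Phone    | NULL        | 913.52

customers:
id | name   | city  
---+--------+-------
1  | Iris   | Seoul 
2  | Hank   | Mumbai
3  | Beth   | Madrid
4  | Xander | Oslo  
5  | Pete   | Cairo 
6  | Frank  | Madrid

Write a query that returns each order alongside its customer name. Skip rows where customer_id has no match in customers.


INNER JOIN keeps only orders rows whose customer_id matches an id in customers. Walk through each order:
  - order 1 (Tablet): customer_id=NULL, no match -> dropped
  - order 2 (Chair): customer_id=4 -> matches Xander
  - order 3 (Keyboard): customer_id=2 -> matches Hank
  - order 4 (Camera): customer_id=1 -> matches Iris
  - order 5 (Phone): customer_id=NULL, no match -> dropped
So 2 of 5 rows are dropped.

SQL:
SELECT a.product, b.name AS customer
FROM orders a
INNER JOIN customers b ON a.customer_id = b.id

Result:
product  | customer
---------+---------
Chair    | Xander  
Keyboard | Hank    
Camera   | Iris    


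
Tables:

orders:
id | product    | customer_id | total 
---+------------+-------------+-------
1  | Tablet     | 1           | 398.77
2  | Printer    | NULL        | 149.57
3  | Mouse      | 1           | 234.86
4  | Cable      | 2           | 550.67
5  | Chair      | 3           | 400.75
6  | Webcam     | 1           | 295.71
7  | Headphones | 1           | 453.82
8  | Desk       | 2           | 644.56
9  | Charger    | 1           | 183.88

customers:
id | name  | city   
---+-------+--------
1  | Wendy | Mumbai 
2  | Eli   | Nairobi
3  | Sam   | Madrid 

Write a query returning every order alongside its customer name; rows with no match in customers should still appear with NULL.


LEFT JOIN keeps every row from orders (the left table); where customer_id has no match in customers, the customer columns become NULL. Walk through each order:
  - order 1 (Tablet): customer_id=1 -> matches Wendy
  - order 2 (Printer): customer_id=NULL, no match -> kept with NULL
  - order 3 (Mouse): customer_id=1 -> matches Wendy
  - order 4 (Cable): customer_id=2 -> matches Eli
  - order 5 (Chair): customer_id=3 -> matches Sam
  - order 6 (Webcam): customer_id=1 -> matches Wendy
  - order 7 (Headphones): customer_id=1 -> matches Wendy
  - order 8 (Desk): customer_id=2 -> matches Eli
  - order 9 (Charger): customer_id=1 -> matches Wendy
All 9 rows appear; 1 has NULL customer.

SQL:
SELECT a.product, b.name AS customer
FROM orders a
LEFT JOIN customers b ON a.customer_id = b.id

Result:
product    | customer
-----------+---------
Tablet     | Wendy   
Printer    | NULL    
Mouse      | Wendy   
Cable      | Eli     
Chair      | Sam     
Webcam     | Wendy   
Headphones | Wendy   
Desk       | Eli     
Charger    | Wendy   


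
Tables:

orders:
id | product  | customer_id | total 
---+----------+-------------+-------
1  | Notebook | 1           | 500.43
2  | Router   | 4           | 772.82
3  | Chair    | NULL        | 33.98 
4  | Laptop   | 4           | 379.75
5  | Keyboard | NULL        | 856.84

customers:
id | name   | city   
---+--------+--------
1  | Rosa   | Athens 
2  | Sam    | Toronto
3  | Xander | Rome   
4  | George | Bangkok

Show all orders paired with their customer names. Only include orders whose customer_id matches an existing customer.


INNER JOIN keeps only orders rows whose customer_id matches an id in customers. Walk through each order:
  - order 1 (Notebook): customer_id=1 -> matches Rosa
  - order 2 (Router): customer_id=4 -> matches George
  - order 3 (Chair): customer_id=NULL, no match -> dropped
  - order 4 (Laptop): customer_id=4 -> matches George
  - order 5 (Keyboard): customer_id=NULL, no match -> dropped
So 2 of 5 rows are dropped.

SQL:
SELECT a.product, b.name AS customer
FROM orders a
INNER JOIN customers b ON a.customer_id = b.id

Result:
product  | customer
---------+---------
Notebook | Rosa    
Router   | George  
Laptop   | George  


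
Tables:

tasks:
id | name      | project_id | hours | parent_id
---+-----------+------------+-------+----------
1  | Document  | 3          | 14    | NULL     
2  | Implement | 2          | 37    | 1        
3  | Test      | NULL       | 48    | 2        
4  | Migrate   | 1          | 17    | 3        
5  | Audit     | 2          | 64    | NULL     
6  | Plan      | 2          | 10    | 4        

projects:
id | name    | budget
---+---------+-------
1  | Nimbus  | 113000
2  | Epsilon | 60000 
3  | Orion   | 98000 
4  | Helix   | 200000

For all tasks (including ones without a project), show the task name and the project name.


LEFT JOIN keeps every row from tasks (the left table); where project_id has no match in projects, the project columns become NULL. Walk through each task:
  - task 1 (Document): project_id=3 -> matches Orion
  - task 2 (Implement): project_id=2 -> matches Epsilon
  - task 3 (Test): project_id=NULL, no match -> kept with NULL
  - task 4 (Migrate): project_id=1 -> matches Nimbus
  - task 5 (Audit): project_id=2 -> matches Epsilon
  - task 6 (Plan): project_id=2 -> matches Epsilon
All 6 rows appear; 1 has NULL project.

SQL:
SELECT a.name, b.name AS project
FROM tasks a
LEFT JOIN projects b ON a.project_id = b.id

Result:
name      | project
----------+--------
Document  | Orion  
Implement | Epsilon
Test      | NULL   
Migrate   | Nimbus 
Audit     | Epsilon
Plan      | Epsilon


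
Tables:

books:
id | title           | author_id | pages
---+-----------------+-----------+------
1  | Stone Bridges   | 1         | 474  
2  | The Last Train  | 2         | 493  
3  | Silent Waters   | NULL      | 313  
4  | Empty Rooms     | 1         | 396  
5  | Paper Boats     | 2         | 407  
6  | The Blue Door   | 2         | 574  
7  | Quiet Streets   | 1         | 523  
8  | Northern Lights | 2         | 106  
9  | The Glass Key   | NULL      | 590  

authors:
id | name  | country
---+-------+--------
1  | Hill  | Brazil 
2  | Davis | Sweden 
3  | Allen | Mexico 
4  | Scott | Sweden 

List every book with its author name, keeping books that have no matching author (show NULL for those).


LEFT JOIN keeps every row from books (the left table); where author_id has no match in authors, the author columns become NULL. Walk through each book:
  - book 1 (Stone Bridges): author_id=1 -> matches Hill
  - book 2 (The Last Train): author_id=2 -> matches Davis
  - book 3 (Silent Waters): author_id=NULL, no match -> kept with NULL
  - book 4 (Empty Rooms): author_id=1 -> matches Hill
  - book 5 (Paper Boats): author_id=2 -> matches Davis
  - book 6 (The Blue Door): author_id=2 -> matches Davis
  - book 7 (Quiet Streets): author_id=1 -> matches Hill
  - book 8 (Northern Lights): author_id=2 -> matches Davis
  - book 9 (The Glass Key): author_id=NULL, no match -> kept with NULL
All 9 rows appear; 2 have NULL author.

SQL:
SELECT a.title, b.name AS author
FROM books a
LEFT JOIN authors b ON a.author_id = b.id

Result:
title           | author
----------------+-------
Stone Bridges   | Hill  
The Last Train  | Davis 
Silent Waters   | NULL  
Empty Rooms     | Hill  
Paper Boats     | Davis 
The Blue Door   | Davis 
Quiet Streets   | Hill  
Northern Lights | Davis 
The Glass Key   | NULL  


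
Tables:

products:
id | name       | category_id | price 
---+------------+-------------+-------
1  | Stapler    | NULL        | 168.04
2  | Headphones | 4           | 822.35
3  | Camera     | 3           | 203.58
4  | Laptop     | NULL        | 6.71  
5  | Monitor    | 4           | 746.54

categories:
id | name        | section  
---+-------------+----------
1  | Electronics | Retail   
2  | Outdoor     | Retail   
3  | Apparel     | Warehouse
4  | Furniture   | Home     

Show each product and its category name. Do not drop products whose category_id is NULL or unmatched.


LEFT JOIN keeps every row from products (the left table); where category_id has no match in categories, the category columns become NULL. Walk through each product:
  - product 1 (Stapler): category_id=NULL, no match -> kept with NULL
  - product 2 (Headphones): category_id=4 -> matches Furniture
  - product 3 (Camera): category_id=3 -> matches Apparel
  - product 4 (Laptop): category_id=NULL, no match -> kept with NULL
  - product 5 (Monitor): category_id=4 -> matches Furniture
All 5 rows appear; 2 have NULL category.

SQL:
SELECT a.name, b.name AS category
FROM products a
LEFT JOIN categories b ON a.category_id = b.id

Result:
name       | category 
-----------+----------
Stapler    | NULL     
Headphones | Furniture
Camera     | Apparel  
Laptop     | NULL     
Monitor    | Furniture


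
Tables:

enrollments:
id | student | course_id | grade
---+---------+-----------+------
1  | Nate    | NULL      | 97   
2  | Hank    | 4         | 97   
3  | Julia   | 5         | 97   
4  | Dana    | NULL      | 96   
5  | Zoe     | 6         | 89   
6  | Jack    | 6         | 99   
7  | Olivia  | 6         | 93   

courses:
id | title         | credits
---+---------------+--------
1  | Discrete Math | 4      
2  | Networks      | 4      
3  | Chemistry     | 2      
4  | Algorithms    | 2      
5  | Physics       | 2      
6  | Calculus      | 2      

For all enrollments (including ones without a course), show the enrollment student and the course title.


LEFT JOIN keeps every row from enrollments (the left table); where course_id has no match in courses, the course columns become NULL. Walk through each enrollment:
  - enrollment 1 (Nate): course_id=NULL, no match -> kept with NULL
  - enrollment 2 (Hank): course_id=4 -> matches Algorithms
  - enrollment 3 (Julia): course_id=5 -> matches Physics
  - enrollment 4 (Dana): course_id=NULL, no match -> kept with NULL
  - enrollment 5 (Zoe): course_id=6 -> matches Calculus
  - enrollment 6 (Jack): course_id=6 -> matches Calculus
  - enrollment 7 (Olivia): course_id=6 -> matches Calculus
All 7 rows appear; 2 have NULL course.

SQL:
SELECT a.student, b.title AS course
FROM enrollments a
LEFT JOIN courses b ON a.course_id = b.id

Result:
student | course    
--------+-----------
Nate    | NULL      
Hank    | Algorithms
Julia   | Physics   
Dana    | NULL      
Zoe     | Calculus  
Jack    | Calculus  
Olivia  | Calculus  


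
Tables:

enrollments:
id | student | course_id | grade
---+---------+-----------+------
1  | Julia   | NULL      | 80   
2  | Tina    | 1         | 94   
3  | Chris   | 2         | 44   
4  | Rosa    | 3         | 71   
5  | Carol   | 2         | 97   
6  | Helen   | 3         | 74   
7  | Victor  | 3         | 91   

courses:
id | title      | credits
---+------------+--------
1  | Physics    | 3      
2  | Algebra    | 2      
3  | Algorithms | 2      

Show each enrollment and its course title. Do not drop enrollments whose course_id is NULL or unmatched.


LEFT JOIN keeps every row from enrollments (the left table); where course_id has no match in courses, the course columns become NULL. Walk through each enrollment:
  - enrollment 1 (Julia): course_id=NULL, no match -> kept with NULL
  - enrollment 2 (Tina): course_id=1 -> matches Physics
  - enrollment 3 (Chris): course_id=2 -> matches Algebra
  - enrollment 4 (Rosa): course_id=3 -> matches Algorithms
  - enrollment 5 (Carol): course_id=2 -> matches Algebra
  - enrollment 6 (Helen): course_id=3 -> matches Algorithms
  - enrollment 7 (Victor): course_id=3 -> matches Algorithms
All 7 rows appear; 1 has NULL course.

SQL:
SELECT a.student, b.title AS course
FROM enrollments a
LEFT JOIN courses b ON a.course_id = b.id

Result:
student | course    
--------+-----------
Julia   | NULL      
Tina    | Physics   
Chris   | Algebra   
Rosa    | Algorithms
Carol   | Algebra   
Helen   | Algorithms
Victor  | Algorithms
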